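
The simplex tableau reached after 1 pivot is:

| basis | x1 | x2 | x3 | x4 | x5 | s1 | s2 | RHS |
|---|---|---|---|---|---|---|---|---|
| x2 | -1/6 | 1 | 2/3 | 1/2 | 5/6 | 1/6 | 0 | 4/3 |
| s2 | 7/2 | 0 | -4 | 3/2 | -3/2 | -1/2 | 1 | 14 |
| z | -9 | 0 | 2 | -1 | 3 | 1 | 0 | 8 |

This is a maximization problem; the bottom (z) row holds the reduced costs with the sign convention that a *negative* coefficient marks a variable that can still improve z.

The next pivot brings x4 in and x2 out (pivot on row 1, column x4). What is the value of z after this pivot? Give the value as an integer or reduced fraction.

Minimum ratio for x4: (4/3)/(1/2) = 8/3.
z changes by −(z-row coeff of x4)·ratio = −(-1)·(8/3) = 8/3.
New z = 8 + (8/3) = 32/3.

32/3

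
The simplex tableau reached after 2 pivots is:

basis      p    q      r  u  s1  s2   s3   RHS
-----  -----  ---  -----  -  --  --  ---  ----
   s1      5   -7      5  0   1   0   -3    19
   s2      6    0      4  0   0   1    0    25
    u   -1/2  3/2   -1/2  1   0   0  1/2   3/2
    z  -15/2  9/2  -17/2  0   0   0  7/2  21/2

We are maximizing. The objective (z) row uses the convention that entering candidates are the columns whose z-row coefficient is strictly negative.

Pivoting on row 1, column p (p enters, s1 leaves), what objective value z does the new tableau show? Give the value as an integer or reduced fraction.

39

Minimum ratio for p: 19/5 = 19/5.
z changes by −(z-row coeff of p)·ratio = −(-15/2)·(19/5) = 57/2.
New z = 21/2 + (57/2) = 39.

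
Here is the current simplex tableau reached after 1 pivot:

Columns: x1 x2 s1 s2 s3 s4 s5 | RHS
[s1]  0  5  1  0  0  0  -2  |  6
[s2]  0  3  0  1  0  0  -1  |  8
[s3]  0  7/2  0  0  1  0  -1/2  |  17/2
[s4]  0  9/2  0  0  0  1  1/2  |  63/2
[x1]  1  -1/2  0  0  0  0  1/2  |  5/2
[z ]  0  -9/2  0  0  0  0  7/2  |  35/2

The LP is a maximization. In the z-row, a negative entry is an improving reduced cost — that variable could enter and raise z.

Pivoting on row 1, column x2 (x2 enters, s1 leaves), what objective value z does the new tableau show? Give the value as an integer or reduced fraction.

Minimum ratio for x2: 6/5 = 6/5.
z changes by −(z-row coeff of x2)·ratio = −(-9/2)·(6/5) = 27/5.
New z = 35/2 + (27/5) = 229/10.

229/10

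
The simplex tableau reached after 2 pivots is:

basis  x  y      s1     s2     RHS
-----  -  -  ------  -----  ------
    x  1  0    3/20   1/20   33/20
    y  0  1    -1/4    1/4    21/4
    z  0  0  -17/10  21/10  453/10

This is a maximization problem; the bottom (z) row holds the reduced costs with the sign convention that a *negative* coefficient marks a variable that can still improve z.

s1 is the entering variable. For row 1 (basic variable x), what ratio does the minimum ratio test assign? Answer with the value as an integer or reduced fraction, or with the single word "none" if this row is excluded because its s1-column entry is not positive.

Ratio = RHS / (s1 entry) = (33/20) / (3/20) = 11.

11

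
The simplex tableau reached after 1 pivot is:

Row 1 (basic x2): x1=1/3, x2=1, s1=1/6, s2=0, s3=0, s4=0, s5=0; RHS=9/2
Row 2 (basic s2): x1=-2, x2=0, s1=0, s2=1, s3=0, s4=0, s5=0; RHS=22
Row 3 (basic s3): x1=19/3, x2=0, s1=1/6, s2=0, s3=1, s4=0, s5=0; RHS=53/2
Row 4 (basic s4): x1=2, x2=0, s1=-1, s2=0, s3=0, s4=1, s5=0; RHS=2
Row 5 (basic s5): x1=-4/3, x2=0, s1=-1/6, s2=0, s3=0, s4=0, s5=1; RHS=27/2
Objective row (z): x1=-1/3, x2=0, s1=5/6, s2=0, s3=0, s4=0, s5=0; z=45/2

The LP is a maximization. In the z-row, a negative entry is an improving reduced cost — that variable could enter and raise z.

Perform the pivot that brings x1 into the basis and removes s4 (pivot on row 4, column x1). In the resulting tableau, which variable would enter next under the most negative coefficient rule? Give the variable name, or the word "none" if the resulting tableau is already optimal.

none

Pivot element 2. New z-row = old z-row − (-1/3)·(row 4/2).
Updated z-row coefficients: x1: 0, x2: 0, s1: 2/3, s2: 0, s3: 0, s4: 1/6, s5: 0.
No coefficient is strictly negative; the tableau after this pivot is optimal.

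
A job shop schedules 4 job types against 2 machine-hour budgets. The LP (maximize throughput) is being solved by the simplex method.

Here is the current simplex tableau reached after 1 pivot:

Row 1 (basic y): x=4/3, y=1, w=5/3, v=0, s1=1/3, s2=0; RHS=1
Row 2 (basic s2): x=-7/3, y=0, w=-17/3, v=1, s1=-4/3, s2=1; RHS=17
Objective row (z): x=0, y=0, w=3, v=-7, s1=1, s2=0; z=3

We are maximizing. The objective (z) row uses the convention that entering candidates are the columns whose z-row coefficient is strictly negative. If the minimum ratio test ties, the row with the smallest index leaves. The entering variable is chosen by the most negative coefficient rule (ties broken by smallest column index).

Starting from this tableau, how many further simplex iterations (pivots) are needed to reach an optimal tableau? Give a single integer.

pivot: v in, s2 out → z = 122
pivot: w in, y out → z = 144
pivot: s1 in, w out → z = 147
No improving column remains; optimal.

3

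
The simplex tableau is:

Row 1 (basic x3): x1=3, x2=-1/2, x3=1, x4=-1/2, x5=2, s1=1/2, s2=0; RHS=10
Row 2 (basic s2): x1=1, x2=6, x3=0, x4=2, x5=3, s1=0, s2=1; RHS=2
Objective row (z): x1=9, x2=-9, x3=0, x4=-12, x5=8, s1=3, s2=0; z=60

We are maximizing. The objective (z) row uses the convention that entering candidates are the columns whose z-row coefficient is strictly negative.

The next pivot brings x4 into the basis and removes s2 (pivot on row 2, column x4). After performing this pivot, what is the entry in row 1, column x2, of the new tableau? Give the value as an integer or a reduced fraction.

Pivot element is row 2, column x4: 2.
Normalize row 2: new (row 2, x2) = 6/2 = 3.
row 1 ← row 1 − (-1/2)·(new row 2): -1/2 − (-1/2)·3 = 1.

1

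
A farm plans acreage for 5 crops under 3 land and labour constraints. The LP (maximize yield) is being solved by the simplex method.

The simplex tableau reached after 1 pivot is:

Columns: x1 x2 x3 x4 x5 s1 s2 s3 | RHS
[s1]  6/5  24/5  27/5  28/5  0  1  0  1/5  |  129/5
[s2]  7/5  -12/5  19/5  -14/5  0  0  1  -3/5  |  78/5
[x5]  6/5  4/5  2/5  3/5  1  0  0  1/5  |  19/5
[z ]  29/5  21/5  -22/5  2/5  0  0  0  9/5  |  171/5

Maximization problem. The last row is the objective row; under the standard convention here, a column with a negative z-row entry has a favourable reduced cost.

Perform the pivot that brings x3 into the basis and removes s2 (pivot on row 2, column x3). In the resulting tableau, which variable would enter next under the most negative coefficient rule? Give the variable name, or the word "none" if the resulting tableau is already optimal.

Pivot element 19/5. New z-row = old z-row − (-22/5)·(row 2/(19/5)).
Updated z-row coefficients: x1: 141/19, x2: 27/19, x3: 0, x4: -54/19, x5: 0, s1: 0, s2: 22/19, s3: 21/19.
The most negative is -54/19 in column x4, so x4 would enter next.

x4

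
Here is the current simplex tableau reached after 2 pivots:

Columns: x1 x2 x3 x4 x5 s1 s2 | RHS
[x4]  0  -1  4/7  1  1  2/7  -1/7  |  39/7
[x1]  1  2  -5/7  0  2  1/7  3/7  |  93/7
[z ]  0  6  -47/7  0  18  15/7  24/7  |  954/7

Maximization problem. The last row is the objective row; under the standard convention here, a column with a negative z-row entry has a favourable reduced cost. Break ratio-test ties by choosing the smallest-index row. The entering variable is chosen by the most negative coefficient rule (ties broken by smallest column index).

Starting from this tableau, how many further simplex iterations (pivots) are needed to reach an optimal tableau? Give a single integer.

pivot: x3 in, x4 out → z = 807/4
pivot: x2 in, x1 out → z = 357
No improving column remains; optimal.

2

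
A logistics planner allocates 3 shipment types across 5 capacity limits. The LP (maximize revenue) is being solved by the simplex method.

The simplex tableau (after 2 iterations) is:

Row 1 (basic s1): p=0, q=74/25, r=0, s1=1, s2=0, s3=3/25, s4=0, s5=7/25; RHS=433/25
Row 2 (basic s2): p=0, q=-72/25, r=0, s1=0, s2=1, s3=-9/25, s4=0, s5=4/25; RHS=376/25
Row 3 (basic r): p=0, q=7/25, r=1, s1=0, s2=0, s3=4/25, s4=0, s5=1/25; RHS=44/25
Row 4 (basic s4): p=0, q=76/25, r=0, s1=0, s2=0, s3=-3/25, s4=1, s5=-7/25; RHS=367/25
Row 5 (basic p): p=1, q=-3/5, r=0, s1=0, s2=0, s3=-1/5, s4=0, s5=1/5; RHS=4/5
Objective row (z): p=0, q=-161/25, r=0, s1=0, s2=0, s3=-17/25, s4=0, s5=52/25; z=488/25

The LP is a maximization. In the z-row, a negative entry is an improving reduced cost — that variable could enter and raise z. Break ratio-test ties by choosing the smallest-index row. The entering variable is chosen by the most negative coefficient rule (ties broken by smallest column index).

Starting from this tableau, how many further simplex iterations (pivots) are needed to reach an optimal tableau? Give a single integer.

2

pivot: q in, s4 out → z = 3847/76
pivot: s3 in, r out → z = 687/13
No improving column remains; optimal.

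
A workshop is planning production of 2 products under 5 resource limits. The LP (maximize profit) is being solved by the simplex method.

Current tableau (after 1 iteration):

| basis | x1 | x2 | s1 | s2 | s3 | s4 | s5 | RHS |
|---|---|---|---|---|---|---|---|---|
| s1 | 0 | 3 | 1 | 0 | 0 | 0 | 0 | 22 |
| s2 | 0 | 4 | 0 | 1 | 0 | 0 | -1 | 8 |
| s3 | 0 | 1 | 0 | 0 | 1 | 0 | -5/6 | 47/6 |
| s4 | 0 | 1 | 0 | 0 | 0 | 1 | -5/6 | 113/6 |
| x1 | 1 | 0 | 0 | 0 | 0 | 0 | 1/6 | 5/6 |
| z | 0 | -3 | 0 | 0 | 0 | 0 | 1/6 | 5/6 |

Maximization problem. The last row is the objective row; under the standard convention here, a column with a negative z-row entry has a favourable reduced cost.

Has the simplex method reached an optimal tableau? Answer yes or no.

Column x2 has objective-row coefficient -3, which is negative; an improving pivot exists, so not yet optimal.

no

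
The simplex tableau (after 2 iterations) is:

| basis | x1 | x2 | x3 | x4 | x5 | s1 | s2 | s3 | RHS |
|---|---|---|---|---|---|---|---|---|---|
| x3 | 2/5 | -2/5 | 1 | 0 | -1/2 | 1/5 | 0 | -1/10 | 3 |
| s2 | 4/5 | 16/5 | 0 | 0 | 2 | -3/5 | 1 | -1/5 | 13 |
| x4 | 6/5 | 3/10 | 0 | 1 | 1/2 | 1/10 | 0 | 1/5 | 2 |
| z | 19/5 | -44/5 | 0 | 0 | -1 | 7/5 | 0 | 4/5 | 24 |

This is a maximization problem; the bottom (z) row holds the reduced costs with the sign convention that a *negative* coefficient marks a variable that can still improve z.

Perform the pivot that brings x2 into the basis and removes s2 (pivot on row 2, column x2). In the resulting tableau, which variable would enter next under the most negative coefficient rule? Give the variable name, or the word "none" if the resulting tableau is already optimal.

s1

Pivot element 16/5. New z-row = old z-row − (-44/5)·(row 2/(16/5)).
Updated z-row coefficients: x1: 6, x2: 0, x3: 0, x4: 0, x5: 9/2, s1: -1/4, s2: 11/4, s3: 1/4.
The most negative is -1/4 in column s1, so s1 would enter next.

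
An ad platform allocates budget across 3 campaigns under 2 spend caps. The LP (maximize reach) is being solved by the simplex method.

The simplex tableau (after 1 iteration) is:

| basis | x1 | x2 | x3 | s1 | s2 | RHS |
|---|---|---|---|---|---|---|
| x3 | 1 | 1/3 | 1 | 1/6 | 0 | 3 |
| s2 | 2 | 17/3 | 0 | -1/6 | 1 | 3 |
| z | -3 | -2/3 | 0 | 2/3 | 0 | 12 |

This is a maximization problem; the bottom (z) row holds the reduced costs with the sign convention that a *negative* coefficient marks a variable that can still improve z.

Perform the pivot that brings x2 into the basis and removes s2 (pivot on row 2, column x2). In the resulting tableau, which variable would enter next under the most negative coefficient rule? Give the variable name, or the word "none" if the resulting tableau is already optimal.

Pivot element 17/3. New z-row = old z-row − (-2/3)·(row 2/(17/3)).
Updated z-row coefficients: x1: -47/17, x2: 0, x3: 0, s1: 11/17, s2: 2/17.
The most negative is -47/17 in column x1, so x1 would enter next.

x1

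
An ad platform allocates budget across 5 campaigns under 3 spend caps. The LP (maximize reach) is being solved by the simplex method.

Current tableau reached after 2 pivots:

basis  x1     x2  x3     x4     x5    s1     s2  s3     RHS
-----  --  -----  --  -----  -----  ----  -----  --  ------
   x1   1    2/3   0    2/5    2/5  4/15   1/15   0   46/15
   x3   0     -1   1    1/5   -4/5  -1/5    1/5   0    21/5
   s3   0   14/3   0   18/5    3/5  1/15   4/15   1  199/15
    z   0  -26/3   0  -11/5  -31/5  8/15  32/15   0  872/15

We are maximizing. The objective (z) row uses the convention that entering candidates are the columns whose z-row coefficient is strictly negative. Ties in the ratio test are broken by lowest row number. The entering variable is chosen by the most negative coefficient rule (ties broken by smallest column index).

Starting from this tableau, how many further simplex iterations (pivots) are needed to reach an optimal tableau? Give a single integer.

pivot: x2 in, s3 out → z = 2897/35
pivot: x5 in, x1 out → z = 1119/11
pivot: s3 in, x2 out → z = 317/3
No improving column remains; optimal.

3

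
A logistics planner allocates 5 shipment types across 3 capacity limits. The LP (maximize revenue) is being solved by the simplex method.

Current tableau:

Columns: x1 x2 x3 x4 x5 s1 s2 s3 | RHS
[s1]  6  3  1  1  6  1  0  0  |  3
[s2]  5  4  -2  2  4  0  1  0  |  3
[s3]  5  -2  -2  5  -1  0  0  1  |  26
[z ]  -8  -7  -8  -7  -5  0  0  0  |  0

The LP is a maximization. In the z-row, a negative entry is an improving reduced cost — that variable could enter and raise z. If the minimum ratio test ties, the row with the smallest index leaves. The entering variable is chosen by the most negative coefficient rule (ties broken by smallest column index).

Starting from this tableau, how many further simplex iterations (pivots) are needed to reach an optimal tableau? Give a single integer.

2

pivot: x1 in, s1 out → z = 4
pivot: x3 in, x1 out → z = 24
No improving column remains; optimal.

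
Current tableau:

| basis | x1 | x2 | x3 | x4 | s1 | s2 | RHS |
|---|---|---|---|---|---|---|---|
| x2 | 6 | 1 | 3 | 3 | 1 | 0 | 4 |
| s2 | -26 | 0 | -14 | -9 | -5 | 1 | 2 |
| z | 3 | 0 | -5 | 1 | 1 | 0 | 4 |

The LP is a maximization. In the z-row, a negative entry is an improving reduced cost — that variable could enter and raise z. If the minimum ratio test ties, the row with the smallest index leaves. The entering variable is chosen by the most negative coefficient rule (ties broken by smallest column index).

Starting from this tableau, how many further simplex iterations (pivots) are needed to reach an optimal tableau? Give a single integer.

pivot: x3 in, x2 out → z = 32/3
No improving column remains; optimal.

1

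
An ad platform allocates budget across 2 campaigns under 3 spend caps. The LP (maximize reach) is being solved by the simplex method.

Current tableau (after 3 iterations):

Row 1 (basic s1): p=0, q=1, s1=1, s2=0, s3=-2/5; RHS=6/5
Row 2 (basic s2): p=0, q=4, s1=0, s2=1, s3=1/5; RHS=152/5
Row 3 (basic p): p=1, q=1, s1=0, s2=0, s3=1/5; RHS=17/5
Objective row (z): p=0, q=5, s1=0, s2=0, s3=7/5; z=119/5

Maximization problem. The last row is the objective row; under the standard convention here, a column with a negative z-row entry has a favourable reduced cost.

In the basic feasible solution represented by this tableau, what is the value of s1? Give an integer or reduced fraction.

6/5

s1 is basic (row 1); its value is the RHS of that row: 6/5.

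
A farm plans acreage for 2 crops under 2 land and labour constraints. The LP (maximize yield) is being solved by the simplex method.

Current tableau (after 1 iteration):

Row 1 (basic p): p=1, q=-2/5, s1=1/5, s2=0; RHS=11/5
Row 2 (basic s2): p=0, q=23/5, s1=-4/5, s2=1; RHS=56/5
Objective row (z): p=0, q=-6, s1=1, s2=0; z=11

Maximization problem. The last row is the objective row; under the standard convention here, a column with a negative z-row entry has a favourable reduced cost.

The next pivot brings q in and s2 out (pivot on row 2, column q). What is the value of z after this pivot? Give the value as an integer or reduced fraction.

589/23

Minimum ratio for q: (56/5)/(23/5) = 56/23.
z changes by −(z-row coeff of q)·ratio = −(-6)·(56/23) = 336/23.
New z = 11 + (336/23) = 589/23.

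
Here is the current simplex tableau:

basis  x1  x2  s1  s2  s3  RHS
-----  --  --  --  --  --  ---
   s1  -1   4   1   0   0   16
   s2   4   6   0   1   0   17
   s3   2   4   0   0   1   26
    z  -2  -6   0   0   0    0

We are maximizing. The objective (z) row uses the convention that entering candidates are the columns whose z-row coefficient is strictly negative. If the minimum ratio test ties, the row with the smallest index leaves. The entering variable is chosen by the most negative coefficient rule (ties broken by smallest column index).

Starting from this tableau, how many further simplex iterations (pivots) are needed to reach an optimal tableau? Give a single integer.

1

pivot: x2 in, s2 out → z = 17
No improving column remains; optimal.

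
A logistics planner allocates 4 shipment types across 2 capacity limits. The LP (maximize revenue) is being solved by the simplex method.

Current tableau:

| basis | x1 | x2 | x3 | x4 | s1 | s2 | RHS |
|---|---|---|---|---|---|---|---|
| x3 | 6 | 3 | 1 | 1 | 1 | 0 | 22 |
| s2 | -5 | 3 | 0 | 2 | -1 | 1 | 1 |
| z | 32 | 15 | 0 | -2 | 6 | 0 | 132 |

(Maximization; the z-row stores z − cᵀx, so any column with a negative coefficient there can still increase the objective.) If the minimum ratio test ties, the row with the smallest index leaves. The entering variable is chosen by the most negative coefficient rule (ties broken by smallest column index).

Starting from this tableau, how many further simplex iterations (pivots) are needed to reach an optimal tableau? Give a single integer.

pivot: x4 in, s2 out → z = 133
No improving column remains; optimal.

1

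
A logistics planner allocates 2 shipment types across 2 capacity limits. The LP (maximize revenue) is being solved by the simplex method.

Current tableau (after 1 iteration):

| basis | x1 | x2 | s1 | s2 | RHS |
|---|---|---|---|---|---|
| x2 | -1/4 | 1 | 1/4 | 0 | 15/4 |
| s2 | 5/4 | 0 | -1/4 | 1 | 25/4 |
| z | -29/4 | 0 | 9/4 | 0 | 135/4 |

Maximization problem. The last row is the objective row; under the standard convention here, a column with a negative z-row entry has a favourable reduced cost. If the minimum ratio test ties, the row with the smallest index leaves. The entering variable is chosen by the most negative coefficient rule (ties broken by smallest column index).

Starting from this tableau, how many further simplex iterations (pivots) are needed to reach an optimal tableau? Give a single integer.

1

pivot: x1 in, s2 out → z = 70
No improving column remains; optimal.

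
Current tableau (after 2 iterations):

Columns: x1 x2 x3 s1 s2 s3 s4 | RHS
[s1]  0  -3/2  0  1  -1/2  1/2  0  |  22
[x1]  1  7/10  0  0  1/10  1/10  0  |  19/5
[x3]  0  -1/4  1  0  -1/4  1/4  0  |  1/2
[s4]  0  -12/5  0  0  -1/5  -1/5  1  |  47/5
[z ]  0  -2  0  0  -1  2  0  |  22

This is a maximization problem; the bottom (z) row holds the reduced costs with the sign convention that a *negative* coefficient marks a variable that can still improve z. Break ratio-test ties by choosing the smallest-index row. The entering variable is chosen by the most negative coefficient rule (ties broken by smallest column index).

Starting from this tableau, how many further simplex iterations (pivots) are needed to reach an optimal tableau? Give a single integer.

2

pivot: x2 in, x1 out → z = 230/7
pivot: s2 in, x2 out → z = 60
No improving column remains; optimal.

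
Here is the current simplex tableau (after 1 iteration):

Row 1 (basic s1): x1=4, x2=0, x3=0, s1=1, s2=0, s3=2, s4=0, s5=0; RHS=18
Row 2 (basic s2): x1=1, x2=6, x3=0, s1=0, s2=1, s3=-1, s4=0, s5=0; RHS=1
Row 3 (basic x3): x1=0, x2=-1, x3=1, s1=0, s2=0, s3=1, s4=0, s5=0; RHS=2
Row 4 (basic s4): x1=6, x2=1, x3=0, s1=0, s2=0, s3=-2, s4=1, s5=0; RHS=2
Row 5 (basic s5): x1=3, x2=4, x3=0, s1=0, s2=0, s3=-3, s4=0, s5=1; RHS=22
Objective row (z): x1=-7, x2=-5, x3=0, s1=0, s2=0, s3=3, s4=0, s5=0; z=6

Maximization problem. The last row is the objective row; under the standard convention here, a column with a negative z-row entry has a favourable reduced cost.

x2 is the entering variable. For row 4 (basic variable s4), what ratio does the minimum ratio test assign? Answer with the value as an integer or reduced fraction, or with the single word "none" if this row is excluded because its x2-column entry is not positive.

2

Ratio = RHS / (x2 entry) = 2 / 1 = 2.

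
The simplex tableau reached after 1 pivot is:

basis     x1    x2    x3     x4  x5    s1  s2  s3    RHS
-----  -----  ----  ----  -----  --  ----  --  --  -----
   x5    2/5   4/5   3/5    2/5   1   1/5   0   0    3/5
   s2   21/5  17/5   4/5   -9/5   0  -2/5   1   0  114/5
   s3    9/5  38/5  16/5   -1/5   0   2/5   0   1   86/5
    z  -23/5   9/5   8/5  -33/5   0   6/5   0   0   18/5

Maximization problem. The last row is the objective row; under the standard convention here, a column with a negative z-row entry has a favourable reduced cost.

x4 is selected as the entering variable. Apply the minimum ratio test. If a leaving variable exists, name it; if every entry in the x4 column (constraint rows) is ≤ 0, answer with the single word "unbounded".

Ratios: row 1 (x5): (3/5)/(2/5) = 3/2; row 2 (s2): entry -9/5 ≤ 0, skip; row 3 (s3): entry -1/5 ≤ 0, skip.
Minimum ratio is in the x5 row, so x5 leaves.

x5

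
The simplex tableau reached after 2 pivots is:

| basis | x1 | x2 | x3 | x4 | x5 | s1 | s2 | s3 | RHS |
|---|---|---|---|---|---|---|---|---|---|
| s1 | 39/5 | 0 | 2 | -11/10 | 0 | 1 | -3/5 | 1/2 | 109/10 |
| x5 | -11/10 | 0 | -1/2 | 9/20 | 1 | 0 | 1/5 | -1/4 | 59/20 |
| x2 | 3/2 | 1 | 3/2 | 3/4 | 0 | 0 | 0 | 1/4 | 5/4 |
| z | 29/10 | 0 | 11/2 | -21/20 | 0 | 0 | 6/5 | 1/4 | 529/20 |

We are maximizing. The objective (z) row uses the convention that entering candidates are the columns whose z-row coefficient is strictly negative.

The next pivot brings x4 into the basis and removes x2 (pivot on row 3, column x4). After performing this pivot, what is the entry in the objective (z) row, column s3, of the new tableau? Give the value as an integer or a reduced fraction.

3/5

Pivot element is row 3, column x4: 3/4.
Normalize row 3: new (row 3, s3) = (1/4)/(3/4) = 1/3.
z-row ← z-row − (-21/20)·(new row 3): 1/4 − (-21/20)·(1/3) = 3/5.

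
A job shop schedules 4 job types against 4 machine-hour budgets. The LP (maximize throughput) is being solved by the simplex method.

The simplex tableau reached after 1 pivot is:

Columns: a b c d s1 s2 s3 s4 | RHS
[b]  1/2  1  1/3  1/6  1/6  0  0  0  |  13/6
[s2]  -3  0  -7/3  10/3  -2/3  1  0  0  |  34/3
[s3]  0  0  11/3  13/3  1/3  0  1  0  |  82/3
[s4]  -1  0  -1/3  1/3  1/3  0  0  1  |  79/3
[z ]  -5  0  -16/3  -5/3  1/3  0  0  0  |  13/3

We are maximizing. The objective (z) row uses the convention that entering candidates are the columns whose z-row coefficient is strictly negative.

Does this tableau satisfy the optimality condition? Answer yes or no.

no

Column a has objective-row coefficient -5, which is negative; an improving pivot exists, so not yet optimal.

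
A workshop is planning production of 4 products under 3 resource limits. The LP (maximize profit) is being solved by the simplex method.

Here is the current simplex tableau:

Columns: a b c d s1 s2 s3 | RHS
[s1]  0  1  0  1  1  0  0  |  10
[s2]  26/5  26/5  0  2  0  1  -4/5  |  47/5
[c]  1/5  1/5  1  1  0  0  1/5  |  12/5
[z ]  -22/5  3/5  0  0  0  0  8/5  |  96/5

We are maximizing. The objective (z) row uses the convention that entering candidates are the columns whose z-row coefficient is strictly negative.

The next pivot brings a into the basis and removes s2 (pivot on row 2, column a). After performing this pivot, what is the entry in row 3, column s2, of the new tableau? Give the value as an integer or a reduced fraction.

-1/26

Pivot element is row 2, column a: 26/5.
Normalize row 2: new (row 2, s2) = 1/(26/5) = 5/26.
row 3 ← row 3 − (1/5)·(new row 2): 0 − (1/5)·(5/26) = -1/26.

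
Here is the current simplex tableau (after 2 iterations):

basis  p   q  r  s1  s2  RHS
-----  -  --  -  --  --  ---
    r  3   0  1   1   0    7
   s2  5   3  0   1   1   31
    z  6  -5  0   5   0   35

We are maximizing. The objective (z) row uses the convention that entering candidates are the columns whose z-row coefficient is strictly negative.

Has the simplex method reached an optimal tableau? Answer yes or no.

no

Column q has objective-row coefficient -5, which is negative; an improving pivot exists, so not yet optimal.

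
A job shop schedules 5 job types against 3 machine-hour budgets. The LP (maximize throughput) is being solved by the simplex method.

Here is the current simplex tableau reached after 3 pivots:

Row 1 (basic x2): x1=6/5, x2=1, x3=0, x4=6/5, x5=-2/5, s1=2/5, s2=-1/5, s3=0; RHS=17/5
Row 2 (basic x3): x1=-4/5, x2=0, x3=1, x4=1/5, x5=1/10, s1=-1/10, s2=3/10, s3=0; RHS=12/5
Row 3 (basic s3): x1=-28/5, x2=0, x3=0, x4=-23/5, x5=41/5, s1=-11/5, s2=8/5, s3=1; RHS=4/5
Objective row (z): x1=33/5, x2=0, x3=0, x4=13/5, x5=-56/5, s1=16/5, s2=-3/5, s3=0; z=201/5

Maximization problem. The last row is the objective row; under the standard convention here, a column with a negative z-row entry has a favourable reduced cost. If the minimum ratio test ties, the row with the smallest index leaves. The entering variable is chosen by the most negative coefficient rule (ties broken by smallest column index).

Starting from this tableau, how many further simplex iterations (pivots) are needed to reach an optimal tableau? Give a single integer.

2

pivot: x5 in, s3 out → z = 1693/41
pivot: x4 in, x2 out → z = 2171/40
No improving column remains; optimal.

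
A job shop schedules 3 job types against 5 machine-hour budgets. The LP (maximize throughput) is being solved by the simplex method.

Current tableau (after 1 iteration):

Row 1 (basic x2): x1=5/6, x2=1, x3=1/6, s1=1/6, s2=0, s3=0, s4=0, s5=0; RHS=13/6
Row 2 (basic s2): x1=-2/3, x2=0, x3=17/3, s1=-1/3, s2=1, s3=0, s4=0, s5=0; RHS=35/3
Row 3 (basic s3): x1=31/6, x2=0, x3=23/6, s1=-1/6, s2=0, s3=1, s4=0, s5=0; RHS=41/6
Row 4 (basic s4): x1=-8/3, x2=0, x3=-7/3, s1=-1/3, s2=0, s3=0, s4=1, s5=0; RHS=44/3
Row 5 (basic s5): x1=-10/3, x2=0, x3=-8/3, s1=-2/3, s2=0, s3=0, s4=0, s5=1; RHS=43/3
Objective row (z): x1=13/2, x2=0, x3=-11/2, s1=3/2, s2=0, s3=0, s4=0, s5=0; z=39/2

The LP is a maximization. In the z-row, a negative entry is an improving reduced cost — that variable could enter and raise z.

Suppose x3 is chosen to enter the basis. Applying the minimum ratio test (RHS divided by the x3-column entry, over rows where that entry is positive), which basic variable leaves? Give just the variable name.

s3

Ratios: row 1 (x2): (13/6)/(1/6) = 13; row 2 (s2): (35/3)/(17/3) = 35/17; row 3 (s3): (41/6)/(23/6) = 41/23; row 4 (s4): entry -7/3 ≤ 0, skip; row 5 (s5): entry -8/3 ≤ 0, skip.
Minimum ratio 41/23 is in the s3 row, so s3 leaves.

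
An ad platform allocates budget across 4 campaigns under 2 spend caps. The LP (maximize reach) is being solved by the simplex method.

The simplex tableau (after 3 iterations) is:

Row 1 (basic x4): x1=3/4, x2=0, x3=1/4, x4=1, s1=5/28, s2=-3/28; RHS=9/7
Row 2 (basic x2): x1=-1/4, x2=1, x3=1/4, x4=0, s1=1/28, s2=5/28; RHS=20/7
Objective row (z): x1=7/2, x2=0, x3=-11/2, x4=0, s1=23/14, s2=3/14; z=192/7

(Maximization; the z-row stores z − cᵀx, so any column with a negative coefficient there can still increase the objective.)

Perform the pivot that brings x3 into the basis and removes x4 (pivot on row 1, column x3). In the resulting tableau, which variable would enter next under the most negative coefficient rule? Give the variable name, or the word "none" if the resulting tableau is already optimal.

Pivot element 1/4. New z-row = old z-row − (-11/2)·(row 1/(1/4)).
Updated z-row coefficients: x1: 20, x2: 0, x3: 0, x4: 22, s1: 39/7, s2: -15/7.
The most negative is -15/7 in column s2, so s2 would enter next.

s2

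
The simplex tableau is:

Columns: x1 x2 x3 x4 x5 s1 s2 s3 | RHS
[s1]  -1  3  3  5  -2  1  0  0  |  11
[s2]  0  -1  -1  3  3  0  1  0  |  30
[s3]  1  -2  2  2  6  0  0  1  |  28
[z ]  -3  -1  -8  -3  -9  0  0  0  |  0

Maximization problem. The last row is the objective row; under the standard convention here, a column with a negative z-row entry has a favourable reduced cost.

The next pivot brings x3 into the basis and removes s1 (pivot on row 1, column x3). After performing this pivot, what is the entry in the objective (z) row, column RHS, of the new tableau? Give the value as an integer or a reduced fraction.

88/3

Pivot element is row 1, column x3: 3.
Normalize row 1: new (row 1, RHS) = 11/3 = 11/3.
z-row ← z-row − (-8)·(new row 1): 0 − (-8)·(11/3) = 88/3.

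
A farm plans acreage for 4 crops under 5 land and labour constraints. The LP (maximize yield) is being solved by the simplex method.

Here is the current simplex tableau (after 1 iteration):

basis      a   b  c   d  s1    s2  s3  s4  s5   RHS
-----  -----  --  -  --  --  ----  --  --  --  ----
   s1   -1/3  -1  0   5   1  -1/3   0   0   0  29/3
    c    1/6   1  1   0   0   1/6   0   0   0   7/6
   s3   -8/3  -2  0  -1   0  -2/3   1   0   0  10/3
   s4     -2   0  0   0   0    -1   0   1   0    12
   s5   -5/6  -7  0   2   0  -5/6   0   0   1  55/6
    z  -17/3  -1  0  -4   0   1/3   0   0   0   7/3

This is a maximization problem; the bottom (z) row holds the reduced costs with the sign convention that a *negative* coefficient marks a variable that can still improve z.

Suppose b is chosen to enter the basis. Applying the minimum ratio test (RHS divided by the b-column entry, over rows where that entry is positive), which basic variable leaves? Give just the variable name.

Ratios: row 1 (s1): entry -1 ≤ 0, skip; row 2 (c): (7/6)/1 = 7/6; row 3 (s3): entry -2 ≤ 0, skip; row 4 (s4): entry 0 ≤ 0, skip; row 5 (s5): entry -7 ≤ 0, skip.
Minimum ratio 7/6 is in the c row, so c leaves.

c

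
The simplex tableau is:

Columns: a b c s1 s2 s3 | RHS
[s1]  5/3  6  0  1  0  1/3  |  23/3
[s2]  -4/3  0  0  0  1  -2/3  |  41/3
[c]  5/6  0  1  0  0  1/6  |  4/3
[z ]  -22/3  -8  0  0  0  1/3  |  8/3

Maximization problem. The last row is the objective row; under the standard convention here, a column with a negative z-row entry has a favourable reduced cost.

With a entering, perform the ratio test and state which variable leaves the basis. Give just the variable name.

c

Ratios: row 1 (s1): (23/3)/(5/3) = 23/5; row 2 (s2): entry -4/3 ≤ 0, skip; row 3 (c): (4/3)/(5/6) = 8/5.
Minimum ratio 8/5 is in the c row, so c leaves.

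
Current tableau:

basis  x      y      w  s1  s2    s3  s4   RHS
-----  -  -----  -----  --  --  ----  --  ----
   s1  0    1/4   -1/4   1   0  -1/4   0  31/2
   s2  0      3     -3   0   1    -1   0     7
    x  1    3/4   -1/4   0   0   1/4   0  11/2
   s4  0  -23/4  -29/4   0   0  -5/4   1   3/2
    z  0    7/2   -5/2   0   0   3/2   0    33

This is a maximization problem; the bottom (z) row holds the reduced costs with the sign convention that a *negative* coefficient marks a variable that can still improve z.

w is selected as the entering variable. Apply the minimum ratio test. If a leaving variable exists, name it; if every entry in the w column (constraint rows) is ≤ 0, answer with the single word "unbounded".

unbounded

w-column entries: row 1: -1/4, row 2: -3, row 3: -1/4, row 4: -29/4. All ≤ 0, so w can increase without bound; the LP is unbounded in this direction.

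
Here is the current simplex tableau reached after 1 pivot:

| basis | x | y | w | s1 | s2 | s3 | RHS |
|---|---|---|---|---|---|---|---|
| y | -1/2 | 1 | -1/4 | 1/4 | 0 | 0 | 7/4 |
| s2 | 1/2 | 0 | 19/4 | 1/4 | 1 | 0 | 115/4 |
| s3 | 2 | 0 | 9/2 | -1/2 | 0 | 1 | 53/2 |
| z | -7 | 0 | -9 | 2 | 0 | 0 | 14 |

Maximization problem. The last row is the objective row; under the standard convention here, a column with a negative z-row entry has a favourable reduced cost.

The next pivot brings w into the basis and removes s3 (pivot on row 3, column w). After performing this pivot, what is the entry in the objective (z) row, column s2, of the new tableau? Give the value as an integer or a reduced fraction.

Pivot element is row 3, column w: 9/2.
Normalize row 3: new (row 3, s2) = 0/(9/2) = 0.
z-row ← z-row − (-9)·(new row 3): 0 − (-9)·0 = 0.

0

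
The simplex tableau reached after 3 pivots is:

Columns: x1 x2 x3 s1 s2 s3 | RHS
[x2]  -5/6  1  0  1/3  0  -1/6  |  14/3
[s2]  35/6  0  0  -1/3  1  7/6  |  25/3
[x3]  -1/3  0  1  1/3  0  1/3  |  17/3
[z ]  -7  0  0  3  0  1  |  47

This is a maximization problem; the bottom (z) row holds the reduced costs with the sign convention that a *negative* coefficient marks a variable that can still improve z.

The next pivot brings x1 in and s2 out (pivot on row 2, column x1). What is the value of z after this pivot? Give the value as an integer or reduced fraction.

57

Minimum ratio for x1: (25/3)/(35/6) = 10/7.
z changes by −(z-row coeff of x1)·ratio = −(-7)·(10/7) = 10.
New z = 47 + 10 = 57.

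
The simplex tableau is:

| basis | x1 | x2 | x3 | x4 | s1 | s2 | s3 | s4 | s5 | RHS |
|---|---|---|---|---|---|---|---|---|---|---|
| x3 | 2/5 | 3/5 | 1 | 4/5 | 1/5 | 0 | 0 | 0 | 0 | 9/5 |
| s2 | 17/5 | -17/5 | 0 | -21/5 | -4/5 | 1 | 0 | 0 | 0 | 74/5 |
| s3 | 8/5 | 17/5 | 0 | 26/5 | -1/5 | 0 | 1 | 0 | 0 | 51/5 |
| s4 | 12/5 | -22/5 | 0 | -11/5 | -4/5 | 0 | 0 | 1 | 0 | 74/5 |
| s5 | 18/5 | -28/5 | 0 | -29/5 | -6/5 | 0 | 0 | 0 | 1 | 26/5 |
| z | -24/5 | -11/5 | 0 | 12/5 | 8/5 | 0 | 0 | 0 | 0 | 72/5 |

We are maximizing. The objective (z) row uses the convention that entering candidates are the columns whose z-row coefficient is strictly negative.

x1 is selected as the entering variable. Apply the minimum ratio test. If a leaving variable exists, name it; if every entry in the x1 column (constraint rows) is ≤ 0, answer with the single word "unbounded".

Ratios: row 1 (x3): (9/5)/(2/5) = 9/2; row 2 (s2): (74/5)/(17/5) = 74/17; row 3 (s3): (51/5)/(8/5) = 51/8; row 4 (s4): (74/5)/(12/5) = 37/6; row 5 (s5): (26/5)/(18/5) = 13/9.
Minimum ratio is in the s5 row, so s5 leaves.

s5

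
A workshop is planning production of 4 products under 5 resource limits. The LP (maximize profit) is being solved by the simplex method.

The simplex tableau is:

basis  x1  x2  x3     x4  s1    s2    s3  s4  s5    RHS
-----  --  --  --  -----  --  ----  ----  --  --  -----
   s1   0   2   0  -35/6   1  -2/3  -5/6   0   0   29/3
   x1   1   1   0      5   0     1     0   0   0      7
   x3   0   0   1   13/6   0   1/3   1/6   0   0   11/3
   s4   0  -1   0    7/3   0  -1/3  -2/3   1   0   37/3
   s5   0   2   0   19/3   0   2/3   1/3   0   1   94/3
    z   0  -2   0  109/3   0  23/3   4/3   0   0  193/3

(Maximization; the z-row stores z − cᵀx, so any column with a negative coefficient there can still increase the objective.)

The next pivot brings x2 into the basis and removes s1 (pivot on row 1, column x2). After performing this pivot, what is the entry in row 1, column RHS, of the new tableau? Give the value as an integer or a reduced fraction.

Pivot element is row 1, column x2: 2.
Normalize row 1: new (row 1, RHS) = (29/3)/2 = 29/6.
Row 1 is the pivot row, so the entry is 29/6.

29/6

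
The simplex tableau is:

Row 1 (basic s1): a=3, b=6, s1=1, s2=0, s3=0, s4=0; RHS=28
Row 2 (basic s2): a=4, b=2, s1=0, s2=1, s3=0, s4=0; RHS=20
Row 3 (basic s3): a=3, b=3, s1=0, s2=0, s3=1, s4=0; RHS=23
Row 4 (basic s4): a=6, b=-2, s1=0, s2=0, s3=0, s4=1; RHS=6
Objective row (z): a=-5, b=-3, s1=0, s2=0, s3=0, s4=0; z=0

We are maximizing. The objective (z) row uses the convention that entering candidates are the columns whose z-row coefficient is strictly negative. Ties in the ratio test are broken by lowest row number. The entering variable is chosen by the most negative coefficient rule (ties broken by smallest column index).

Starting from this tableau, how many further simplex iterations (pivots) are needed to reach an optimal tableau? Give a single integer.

2

pivot: a in, s4 out → z = 5
pivot: b in, s1 out → z = 65/3
No improving column remains; optimal.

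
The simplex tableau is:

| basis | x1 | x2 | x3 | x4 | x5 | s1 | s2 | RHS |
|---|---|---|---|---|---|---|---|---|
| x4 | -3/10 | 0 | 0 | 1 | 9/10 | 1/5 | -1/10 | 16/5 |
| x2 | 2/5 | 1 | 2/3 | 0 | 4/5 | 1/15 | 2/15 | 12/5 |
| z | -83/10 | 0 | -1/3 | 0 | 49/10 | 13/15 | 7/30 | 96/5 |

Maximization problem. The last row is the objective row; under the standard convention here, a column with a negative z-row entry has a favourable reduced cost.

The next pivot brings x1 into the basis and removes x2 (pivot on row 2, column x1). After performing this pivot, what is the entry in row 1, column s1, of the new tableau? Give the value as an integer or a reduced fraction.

1/4

Pivot element is row 2, column x1: 2/5.
Normalize row 2: new (row 2, s1) = (1/15)/(2/5) = 1/6.
row 1 ← row 1 − (-3/10)·(new row 2): 1/5 − (-3/10)·(1/6) = 1/4.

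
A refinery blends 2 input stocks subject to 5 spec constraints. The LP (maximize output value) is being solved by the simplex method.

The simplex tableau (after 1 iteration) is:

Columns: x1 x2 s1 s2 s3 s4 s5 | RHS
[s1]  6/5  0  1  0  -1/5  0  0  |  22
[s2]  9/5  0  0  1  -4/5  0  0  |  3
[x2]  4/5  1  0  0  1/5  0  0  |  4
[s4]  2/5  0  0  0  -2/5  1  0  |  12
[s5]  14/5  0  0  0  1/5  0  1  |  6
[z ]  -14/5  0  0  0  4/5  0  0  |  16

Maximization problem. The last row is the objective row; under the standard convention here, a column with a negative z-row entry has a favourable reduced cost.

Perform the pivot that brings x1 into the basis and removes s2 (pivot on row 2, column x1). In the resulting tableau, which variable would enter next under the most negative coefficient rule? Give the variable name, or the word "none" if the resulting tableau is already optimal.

s3

Pivot element 9/5. New z-row = old z-row − (-14/5)·(row 2/(9/5)).
Updated z-row coefficients: x1: 0, x2: 0, s1: 0, s2: 14/9, s3: -4/9, s4: 0, s5: 0.
The most negative is -4/9 in column s3, so s3 would enter next.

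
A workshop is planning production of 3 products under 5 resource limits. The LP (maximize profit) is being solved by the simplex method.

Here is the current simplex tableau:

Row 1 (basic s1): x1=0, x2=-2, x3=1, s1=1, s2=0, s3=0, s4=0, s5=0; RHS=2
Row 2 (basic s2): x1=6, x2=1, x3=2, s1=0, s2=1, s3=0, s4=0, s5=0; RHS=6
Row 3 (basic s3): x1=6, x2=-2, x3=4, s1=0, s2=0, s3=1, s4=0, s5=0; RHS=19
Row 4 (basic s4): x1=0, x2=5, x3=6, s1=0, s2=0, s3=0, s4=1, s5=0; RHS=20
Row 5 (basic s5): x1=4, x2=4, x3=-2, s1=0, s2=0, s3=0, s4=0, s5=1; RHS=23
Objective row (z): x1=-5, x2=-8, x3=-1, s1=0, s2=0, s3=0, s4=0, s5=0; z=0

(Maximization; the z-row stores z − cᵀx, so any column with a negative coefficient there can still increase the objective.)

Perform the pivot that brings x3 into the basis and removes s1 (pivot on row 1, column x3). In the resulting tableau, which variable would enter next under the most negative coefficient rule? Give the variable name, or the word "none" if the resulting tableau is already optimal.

x2

Pivot element 1. New z-row = old z-row − (-1)·(row 1/1).
Updated z-row coefficients: x1: -5, x2: -10, x3: 0, s1: 1, s2: 0, s3: 0, s4: 0, s5: 0.
The most negative is -10 in column x2, so x2 would enter next.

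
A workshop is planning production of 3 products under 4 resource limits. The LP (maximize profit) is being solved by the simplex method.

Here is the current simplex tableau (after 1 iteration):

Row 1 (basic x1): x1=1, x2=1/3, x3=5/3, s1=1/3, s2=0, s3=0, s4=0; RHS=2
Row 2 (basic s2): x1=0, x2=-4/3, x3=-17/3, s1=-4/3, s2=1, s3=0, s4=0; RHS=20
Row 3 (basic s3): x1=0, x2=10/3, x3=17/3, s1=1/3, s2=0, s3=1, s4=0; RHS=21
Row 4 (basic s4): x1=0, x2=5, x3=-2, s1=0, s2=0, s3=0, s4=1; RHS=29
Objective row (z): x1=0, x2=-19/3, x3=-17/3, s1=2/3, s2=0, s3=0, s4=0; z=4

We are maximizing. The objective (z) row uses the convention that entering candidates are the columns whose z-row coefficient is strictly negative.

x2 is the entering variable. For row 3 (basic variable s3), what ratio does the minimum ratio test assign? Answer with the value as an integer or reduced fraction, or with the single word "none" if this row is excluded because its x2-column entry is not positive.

63/10

Ratio = RHS / (x2 entry) = 21 / (10/3) = 63/10.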